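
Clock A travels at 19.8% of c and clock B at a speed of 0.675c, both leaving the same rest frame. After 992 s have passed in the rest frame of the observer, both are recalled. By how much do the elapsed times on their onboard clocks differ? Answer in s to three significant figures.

A: β = 0.198; γ = 1/√(1 − 0.198²) = 1/√0.9608 = 1.020; τ_A = 992/1.020 = 972.4 s.
B: γ = 1/√(1 − 0.675²) = 1/√0.5444 = 1.355; τ_B = 992/1.355 = 731.9 s.

|τ_A − τ_B| = 240 s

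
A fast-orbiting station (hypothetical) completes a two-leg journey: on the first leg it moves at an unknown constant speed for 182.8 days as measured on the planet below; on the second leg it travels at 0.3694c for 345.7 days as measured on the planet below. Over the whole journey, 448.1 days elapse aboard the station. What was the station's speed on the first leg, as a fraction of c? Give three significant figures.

Leg 1: speed unknown; τ_1 = 182.8/γ_1.
Leg 2: γ = 1/√(1 − 0.3694²) = 1/√0.8635 = 1.076; τ_2 = 345.7/1.076 = 321.2 days.
Total proper time: τ_1 + 321.2 = 448.1, so τ_1 = 448.1 − 321.2 = 126.9 days.
γ_1 = 182.8/126.9 = 1.441; β = √(1 − 1/γ²) = √0.5185.

β = 0.720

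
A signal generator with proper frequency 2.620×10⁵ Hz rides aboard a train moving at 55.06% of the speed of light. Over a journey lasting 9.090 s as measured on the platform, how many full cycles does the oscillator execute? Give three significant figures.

β = 0.5506; γ = 1/√(1 − 0.5506²) = 1/√0.6968 = 1.198
The oscillator's own cycle count is N = f × τ where τ is the proper time on the train. τ = Δt/γ = 9.090/1.198 = 7.588 s = 7.588×10⁰ s.
N = 2.620×10⁵ × 7.588×10⁰ = 1.988×10⁶.

N = 1.99×10⁶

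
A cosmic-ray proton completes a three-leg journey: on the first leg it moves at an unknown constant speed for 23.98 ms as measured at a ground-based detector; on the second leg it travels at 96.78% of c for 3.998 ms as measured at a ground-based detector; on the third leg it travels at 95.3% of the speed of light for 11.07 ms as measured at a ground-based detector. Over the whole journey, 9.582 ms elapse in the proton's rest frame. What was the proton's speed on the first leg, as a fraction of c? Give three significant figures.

β = 0.976

Leg 1: speed unknown; τ_1 = 23.98/γ_1.
Leg 2: β = 0.9678; γ = 1/√(1 − 0.9678²) = 1/√0.06336 = 3.973; τ_2 = 3.998/3.973 = 1.006 ms.
Leg 3: β = 0.953; γ = 1/√(1 − 0.953²) = 1/√0.09179 = 3.301; τ_3 = 11.07/3.301 = 3.354 ms.
Total proper time: τ_1 + 1.006 + 3.354 = 9.582, so τ_1 = 9.582 − 4.360 = 5.222 ms.
γ_1 = 23.98/5.222 = 4.592; β = √(1 − 1/γ²) = √0.9526.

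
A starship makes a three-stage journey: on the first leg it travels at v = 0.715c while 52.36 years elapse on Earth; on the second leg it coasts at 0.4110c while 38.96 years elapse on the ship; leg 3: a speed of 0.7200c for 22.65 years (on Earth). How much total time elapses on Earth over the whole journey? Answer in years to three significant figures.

Δt = 118 years

Leg 1: 52.36 years is already measured on Earth.
Leg 2: γ = 1/√(1 − 0.4110²) = 1/√0.8311 = 1.097; Δt_2 = 1.097 × 38.96 = 42.74 years.
Leg 3: 22.65 years is already measured on Earth.
Total: 52.36 + 42.74 + 22.65 years.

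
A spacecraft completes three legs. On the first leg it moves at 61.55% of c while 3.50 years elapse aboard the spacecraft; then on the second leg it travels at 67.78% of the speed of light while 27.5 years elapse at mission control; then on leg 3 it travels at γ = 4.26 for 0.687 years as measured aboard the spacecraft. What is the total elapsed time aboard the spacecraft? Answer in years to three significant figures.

τ = 24.4 years

Leg 1: 3.50 years is already measured aboard the spacecraft.
Leg 2: β = 0.6778; γ = 1/√(1 − 0.6778²) = 1/√0.5406 = 1.360; τ_2 = 27.5/1.360 = 20.22 years.
Leg 3: 0.687 years is already measured aboard the spacecraft.
Total: 3.500 + 20.22 + 0.6870 years.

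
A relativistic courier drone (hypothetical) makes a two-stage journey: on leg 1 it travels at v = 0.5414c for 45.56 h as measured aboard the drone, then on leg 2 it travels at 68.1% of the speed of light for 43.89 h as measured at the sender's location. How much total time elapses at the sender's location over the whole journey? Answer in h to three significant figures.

Leg 1: γ = 1/√(1 − 0.5414²) = 1/√0.7069 = 1.189; Δt_1 = 1.189 × 45.56 = 54.19 h.
Leg 2: 43.89 h is already measured at the sender's location.
Total: 54.19 + 43.89 h.

Δt = 98.1 h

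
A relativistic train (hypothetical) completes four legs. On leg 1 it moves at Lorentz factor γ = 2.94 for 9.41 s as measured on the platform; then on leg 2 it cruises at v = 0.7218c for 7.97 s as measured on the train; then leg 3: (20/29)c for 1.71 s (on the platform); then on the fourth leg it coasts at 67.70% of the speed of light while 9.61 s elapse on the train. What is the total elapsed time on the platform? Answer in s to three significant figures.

Leg 1: 9.41 s is already measured on the platform.
Leg 2: γ = 1/√(1 − 0.7218²) = 1/√0.4790 = 1.445; Δt_2 = 1.445 × 7.97 = 11.52 s.
Leg 3: 1.71 s is already measured on the platform.
Leg 4: β = 0.6770; γ = 1/√(1 − 0.6770²) = 1/√0.5417 = 1.359; Δt_4 = 1.359 × 9.61 = 13.06 s.
Total: 9.410 + 11.52 + 1.710 + 13.06 s.

Δt = 35.7 s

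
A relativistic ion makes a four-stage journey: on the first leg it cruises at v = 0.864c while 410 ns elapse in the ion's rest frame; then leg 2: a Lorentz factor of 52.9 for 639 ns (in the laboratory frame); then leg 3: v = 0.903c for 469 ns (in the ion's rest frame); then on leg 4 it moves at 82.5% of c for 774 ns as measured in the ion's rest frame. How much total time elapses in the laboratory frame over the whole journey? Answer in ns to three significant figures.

Leg 1: γ = 1/√(1 − 0.864²) = 1/√0.2535 = 1.986; Δt_1 = 1.986 × 410 = 814.3 ns.
Leg 2: 639 ns is already measured in the laboratory frame.
Leg 3: γ = 1/√(1 − 0.903²) = 1/√0.1846 = 2.328; Δt_3 = 2.328 × 469 = 1092 ns.
Leg 4: β = 0.825; γ = 1/√(1 − 0.825²) = 1/√0.3194 = 1.769; Δt_4 = 1.769 × 774 = 1370 ns.
Total: 814.3 + 639.0 + 1092 + 1370 ns.

Δt = 3910 ns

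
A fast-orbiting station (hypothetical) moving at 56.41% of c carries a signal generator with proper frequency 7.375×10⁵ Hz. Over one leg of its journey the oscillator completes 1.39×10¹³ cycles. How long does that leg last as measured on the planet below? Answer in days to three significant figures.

Δt = 264 days

β = 0.5641; γ = 1/√(1 − 0.5641²) = 1/√0.6818 = 1.211
Proper time for N cycles: τ = N/f = 1.39×10¹³/(7.375×10⁵) = 1.885×10⁷ s = 218.1 days.
Lab-frame duration Δt = γτ = 1.211 × 218.1 = 264.2 days.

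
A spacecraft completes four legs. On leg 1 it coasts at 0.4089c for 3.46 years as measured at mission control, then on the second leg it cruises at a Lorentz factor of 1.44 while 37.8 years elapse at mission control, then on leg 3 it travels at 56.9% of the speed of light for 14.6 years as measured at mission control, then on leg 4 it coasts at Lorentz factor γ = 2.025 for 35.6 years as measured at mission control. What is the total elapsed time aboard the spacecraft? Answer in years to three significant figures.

τ = 59.0 years

Leg 1: γ = 1/√(1 − 0.4089²) = 1/√0.8328 = 1.096; τ_1 = 3.46/1.096 = 3.158 years.
Leg 2: γ = 1.44; τ_2 = 37.8/1.440 = 26.25 years.
Leg 3: β = 0.569; γ = 1/√(1 − 0.569²) = 1/√0.6762 = 1.216; τ_3 = 14.6/1.216 = 12.01 years.
Leg 4: γ = 2.025; τ_4 = 35.6/2.025 = 17.58 years.
Total: 3.158 + 26.25 + 12.01 + 17.58 years.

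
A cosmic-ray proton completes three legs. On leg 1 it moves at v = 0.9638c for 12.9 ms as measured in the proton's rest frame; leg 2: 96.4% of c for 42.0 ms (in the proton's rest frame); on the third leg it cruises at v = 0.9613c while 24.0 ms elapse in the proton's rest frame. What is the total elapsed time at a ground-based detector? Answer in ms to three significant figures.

Leg 1: γ = 1/√(1 − 0.9638²) = 1/√0.07109 = 3.751; Δt_1 = 3.751 × 12.9 = 48.38 ms.
Leg 2: β = 0.964; γ = 1/√(1 − 0.964²) = 1/√0.07070 = 3.761; Δt_2 = 3.761 × 42.0 = 158.0 ms.
Leg 3: γ = 1/√(1 − 0.9613²) = 1/√0.07590 = 3.630; Δt_3 = 3.630 × 24.0 = 87.11 ms.
Total: 48.38 + 158.0 + 87.11 ms.

Δt = 293 ms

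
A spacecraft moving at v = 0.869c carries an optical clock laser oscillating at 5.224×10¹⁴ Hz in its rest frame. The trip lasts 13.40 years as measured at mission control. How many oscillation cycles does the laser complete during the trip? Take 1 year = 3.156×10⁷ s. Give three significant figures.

N = 1.09×10²³

γ = 1/√(1 − 0.869²) = 1/√0.2448 = 2.021
The oscillator's own cycle count is N = f × τ where τ is the proper time aboard the spacecraft. τ = Δt/γ = 13.40/2.021 = 6.630 years = 2.093×10⁸ s.
N = 5.224×10¹⁴ × 2.093×10⁸ = 1.093×10²³.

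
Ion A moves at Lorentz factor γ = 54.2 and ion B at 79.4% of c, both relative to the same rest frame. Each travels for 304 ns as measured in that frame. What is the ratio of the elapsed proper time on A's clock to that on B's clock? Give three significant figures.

A: γ = 54.2. B: β = 0.794; γ = 1/√(1 − 0.794²) = 1/√0.3696 = 1.645.
τ_A/τ_B = γ_B/γ_A = 1.645/54.20 = 0.03035, so τ_A/τ_B = 0.03035.

τ_A/τ_B = 0.0303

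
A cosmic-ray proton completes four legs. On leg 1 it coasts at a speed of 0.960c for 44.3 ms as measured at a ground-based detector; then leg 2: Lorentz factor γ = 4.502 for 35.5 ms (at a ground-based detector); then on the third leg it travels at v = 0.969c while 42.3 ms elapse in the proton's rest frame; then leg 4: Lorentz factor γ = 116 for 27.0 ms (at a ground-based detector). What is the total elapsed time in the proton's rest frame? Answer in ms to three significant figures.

Leg 1: γ = 1/√(1 − 0.960²) = 1/√0.07840 = 3.571; τ_1 = 44.3/3.571 = 12.40 ms.
Leg 2: γ = 4.502; τ_2 = 35.5/4.502 = 7.885 ms.
Leg 3: 42.3 ms is already measured in the proton's rest frame.
Leg 4: γ = 116; τ_4 = 27.0/116.0 = 0.2328 ms.
Total: 12.40 + 7.885 + 42.30 + 0.2328 ms.

τ = 62.8 ms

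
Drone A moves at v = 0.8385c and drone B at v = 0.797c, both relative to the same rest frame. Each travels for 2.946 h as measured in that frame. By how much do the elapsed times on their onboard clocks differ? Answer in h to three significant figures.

|τ_A − τ_B| = 0.174 h

A: γ = 1/√(1 − 0.8385²) = 1/√0.2969 = 1.835; τ_A = 2.946/1.835 = 1.605 h.
B: γ = 1/√(1 − 0.797²) = 1/√0.3648 = 1.656; τ_B = 2.946/1.656 = 1.779 h.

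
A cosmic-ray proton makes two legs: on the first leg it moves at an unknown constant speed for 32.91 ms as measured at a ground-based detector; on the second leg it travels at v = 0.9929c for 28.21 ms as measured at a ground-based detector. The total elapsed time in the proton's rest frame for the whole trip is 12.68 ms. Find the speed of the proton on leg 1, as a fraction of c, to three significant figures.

Leg 1: speed unknown; τ_1 = 32.91/γ_1.
Leg 2: γ = 1/√(1 − 0.9929²) = 1/√0.01415 = 8.407; τ_2 = 28.21/8.407 = 3.356 ms.
Total proper time: τ_1 + 3.356 = 12.68, so τ_1 = 12.68 − 3.356 = 9.324 ms.
γ_1 = 32.91/9.324 = 3.529; β = √(1 − 1/γ²) = √0.9197.

β = 0.959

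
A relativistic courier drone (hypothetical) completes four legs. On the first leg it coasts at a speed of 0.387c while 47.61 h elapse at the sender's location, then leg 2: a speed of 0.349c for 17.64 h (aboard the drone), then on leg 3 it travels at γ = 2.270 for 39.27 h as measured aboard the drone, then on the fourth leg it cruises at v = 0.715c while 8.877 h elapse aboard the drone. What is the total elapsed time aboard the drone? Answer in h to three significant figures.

Leg 1: γ = 1/√(1 − 0.387²) = 1/√0.8502 = 1.085; τ_1 = 47.61/1.085 = 43.90 h.
Leg 2: 17.64 h is already measured aboard the drone.
Leg 3: 39.27 h is already measured aboard the drone.
Leg 4: 8.877 h is already measured aboard the drone.
Total: 43.90 + 17.64 + 39.27 + 8.877 h.

τ = 110 h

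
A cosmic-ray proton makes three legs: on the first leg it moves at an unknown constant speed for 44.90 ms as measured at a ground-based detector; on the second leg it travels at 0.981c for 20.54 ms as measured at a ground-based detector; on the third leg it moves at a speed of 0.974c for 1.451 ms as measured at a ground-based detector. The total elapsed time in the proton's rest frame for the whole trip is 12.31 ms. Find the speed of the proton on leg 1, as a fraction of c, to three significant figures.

Leg 1: speed unknown; τ_1 = 44.90/γ_1.
Leg 2: γ = 1/√(1 − 0.981²) = 1/√0.03764 = 5.154; τ_2 = 20.54/5.154 = 3.985 ms.
Leg 3: γ = 1/√(1 − 0.974²) = 1/√0.05132 = 4.414; τ_3 = 1.451/4.414 = 0.3287 ms.
Total proper time: τ_1 + 3.985 + 0.3287 = 12.31, so τ_1 = 12.31 − 4.314 = 7.996 ms.
γ_1 = 44.90/7.996 = 5.615; β = √(1 − 1/γ²) = √0.9683.

β = 0.984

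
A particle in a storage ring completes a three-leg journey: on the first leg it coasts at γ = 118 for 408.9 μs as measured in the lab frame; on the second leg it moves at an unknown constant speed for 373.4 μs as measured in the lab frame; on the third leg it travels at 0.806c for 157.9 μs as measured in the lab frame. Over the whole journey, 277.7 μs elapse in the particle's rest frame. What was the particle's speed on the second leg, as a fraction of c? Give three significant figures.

Leg 1: γ = 118; τ_1 = 408.9/118.0 = 3.465 μs.
Leg 2: speed unknown; τ_2 = 373.4/γ_2.
Leg 3: γ = 1/√(1 − 0.806²) = 1/√0.3504 = 1.689; τ_3 = 157.9/1.689 = 93.46 μs.
Total proper time: 3.465 + τ_2 + 93.46 = 277.7, so τ_2 = 277.7 − 96.93 = 180.8 μs.
γ_2 = 373.4/180.8 = 2.066; β = √(1 − 1/γ²) = √0.7656.

β = 0.875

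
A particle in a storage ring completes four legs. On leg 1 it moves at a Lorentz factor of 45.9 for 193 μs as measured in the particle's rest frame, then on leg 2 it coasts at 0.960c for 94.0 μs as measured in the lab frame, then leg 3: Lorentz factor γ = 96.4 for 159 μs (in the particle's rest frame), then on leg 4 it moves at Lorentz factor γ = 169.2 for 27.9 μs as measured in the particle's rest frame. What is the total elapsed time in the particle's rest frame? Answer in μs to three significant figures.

τ = 406 μs

Leg 1: 193 μs is already measured in the particle's rest frame.
Leg 2: γ = 1/√(1 − 0.960²) = 25/7 ≈ 3.571; τ_2 = 94.0/3.571 = 26.32 μs.
Leg 3: 159 μs is already measured in the particle's rest frame.
Leg 4: 27.9 μs is already measured in the particle's rest frame.
Total: 193.0 + 26.32 + 159.0 + 27.90 μs.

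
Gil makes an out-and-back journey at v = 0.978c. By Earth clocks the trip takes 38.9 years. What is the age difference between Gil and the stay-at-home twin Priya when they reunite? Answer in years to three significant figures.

γ = 1/√(1 − 0.978²) = 1/√0.04352 = 4.794
Gil's elapsed proper time: τ = 38.9/4.794 = 8.115 years.
Age gap = Δt − τ = 38.9 − 8.115 years.

Δt − τ = 30.8 years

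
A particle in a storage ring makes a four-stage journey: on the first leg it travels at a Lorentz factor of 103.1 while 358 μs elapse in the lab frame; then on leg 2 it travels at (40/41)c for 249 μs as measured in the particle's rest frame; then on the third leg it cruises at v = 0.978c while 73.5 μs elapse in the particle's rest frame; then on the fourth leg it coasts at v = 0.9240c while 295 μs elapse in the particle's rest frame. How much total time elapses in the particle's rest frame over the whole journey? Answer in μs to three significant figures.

Leg 1: γ = 103.1; τ_1 = 358/103.1 = 3.472 μs.
Leg 2: 249 μs is already measured in the particle's rest frame.
Leg 3: 73.5 μs is already measured in the particle's rest frame.
Leg 4: 295 μs is already measured in the particle's rest frame.
Total: 3.472 + 249.0 + 73.50 + 295.0 μs.

τ = 621 μs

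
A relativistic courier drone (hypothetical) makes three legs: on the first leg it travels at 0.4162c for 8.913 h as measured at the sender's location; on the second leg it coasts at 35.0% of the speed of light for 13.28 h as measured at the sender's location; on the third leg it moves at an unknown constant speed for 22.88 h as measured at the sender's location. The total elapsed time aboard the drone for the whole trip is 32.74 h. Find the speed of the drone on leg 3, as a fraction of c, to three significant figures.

Leg 1: γ = 1/√(1 − 0.4162²) = 1/√0.8268 = 1.100; τ_1 = 8.913/1.100 = 8.104 h.
Leg 2: β = 0.350; γ = 1/√(1 − 0.350²) = 1/√0.8775 = 1.068; τ_2 = 13.28/1.068 = 12.44 h.
Leg 3: speed unknown; τ_3 = 22.88/γ_3.
Total proper time: 8.104 + 12.44 + τ_3 = 32.74, so τ_3 = 32.74 − 20.54 = 12.20 h.
γ_3 = 22.88/12.20 = 1.876; β = √(1 − 1/γ²) = √0.7159.

β = 0.846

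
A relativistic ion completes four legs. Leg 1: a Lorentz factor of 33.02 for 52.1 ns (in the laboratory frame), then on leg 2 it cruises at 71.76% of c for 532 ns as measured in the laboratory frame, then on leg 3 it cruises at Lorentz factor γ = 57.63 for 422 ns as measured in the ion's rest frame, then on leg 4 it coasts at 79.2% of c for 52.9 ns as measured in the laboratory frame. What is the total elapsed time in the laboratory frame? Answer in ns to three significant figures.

Leg 1: 52.1 ns is already measured in the laboratory frame.
Leg 2: 532 ns is already measured in the laboratory frame.
Leg 3: γ = 57.63; Δt_3 = 57.63 × 422 = 2.432×10⁴ ns.
Leg 4: 52.9 ns is already measured in the laboratory frame.
Total: 52.10 + 532.0 + 2.432×10⁴ + 52.90 ns.

Δt = 2.50×10⁴ ns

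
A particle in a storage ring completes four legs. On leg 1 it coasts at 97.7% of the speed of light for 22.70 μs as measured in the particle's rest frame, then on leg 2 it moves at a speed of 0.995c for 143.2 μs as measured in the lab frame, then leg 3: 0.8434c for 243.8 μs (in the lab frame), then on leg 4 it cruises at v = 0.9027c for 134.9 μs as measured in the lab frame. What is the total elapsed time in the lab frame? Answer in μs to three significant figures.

Δt = 628 μs

Leg 1: β = 0.977; γ = 1/√(1 − 0.977²) = 1/√0.04547 = 4.690; Δt_1 = 4.690 × 22.70 = 106.5 μs.
Leg 2: 143.2 μs is already measured in the lab frame.
Leg 3: 243.8 μs is already measured in the lab frame.
Leg 4: 134.9 μs is already measured in the lab frame.
Total: 106.5 + 143.2 + 243.8 + 134.9 μs.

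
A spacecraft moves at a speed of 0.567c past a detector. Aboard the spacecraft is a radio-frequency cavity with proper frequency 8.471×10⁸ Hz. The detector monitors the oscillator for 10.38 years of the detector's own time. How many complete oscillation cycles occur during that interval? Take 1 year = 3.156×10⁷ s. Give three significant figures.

N = 2.29×10¹⁷

γ = 1/√(1 − 0.567²) = 1/√0.6785 = 1.214
During 10.38 years of lab time, the oscillator's proper time advances by τ = Δt/γ = 10.38/1.214 = 8.550 years = 2.698×10⁸ s.
N = f × τ = 8.471×10⁸ × 2.698×10⁸ = 2.286×10¹⁷.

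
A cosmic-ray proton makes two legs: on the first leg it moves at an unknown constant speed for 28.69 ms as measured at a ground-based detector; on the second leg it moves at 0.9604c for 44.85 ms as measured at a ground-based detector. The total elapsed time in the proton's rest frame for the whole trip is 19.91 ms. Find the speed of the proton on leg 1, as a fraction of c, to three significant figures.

β = 0.966

Leg 1: speed unknown; τ_1 = 28.69/γ_1.
Leg 2: γ = 1/√(1 − 0.9604²) = 1/√0.07763 = 3.589; τ_2 = 44.85/3.589 = 12.50 ms.
Total proper time: τ_1 + 12.50 = 19.91, so τ_1 = 19.91 − 12.50 = 7.414 ms.
γ_1 = 28.69/7.414 = 3.870; β = √(1 − 1/γ²) = √0.9332.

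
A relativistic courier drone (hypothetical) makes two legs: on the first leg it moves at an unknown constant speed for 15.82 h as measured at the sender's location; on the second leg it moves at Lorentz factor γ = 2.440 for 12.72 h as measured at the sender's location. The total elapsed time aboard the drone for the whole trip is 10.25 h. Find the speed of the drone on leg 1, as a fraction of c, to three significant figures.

Leg 1: speed unknown; τ_1 = 15.82/γ_1.
Leg 2: γ = 2.440; τ_2 = 12.72/2.440 = 5.213 h.
Total proper time: τ_1 + 5.213 = 10.25, so τ_1 = 10.25 − 5.213 = 5.037 h.
γ_1 = 15.82/5.037 = 3.141; β = √(1 − 1/γ²) = √0.8986.

β = 0.948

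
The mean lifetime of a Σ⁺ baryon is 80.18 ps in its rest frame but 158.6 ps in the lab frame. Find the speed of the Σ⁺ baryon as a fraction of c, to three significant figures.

β = 0.863

γ = Δt/τ₀ = 158.6/80.18 = 1.978
β = √(1 − 1/γ²) = √(1 − 0.2556) = √0.7444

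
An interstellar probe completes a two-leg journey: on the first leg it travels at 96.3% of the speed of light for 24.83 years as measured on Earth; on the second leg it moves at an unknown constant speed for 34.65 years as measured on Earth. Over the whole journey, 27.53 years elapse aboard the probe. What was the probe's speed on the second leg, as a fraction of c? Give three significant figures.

β = 0.799

Leg 1: β = 0.963; γ = 1/√(1 − 0.963²) = 1/√0.07263 = 3.711; τ_1 = 24.83/3.711 = 6.692 years.
Leg 2: speed unknown; τ_2 = 34.65/γ_2.
Total proper time: 6.692 + τ_2 = 27.53, so τ_2 = 27.53 − 6.692 = 20.84 years.
γ_2 = 34.65/20.84 = 1.663; β = √(1 − 1/γ²) = √0.6383.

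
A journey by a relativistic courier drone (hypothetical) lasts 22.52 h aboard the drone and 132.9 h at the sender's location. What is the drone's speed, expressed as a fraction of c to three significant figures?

β = 0.986

The proper time is measured aboard the drone (both events occur at the drone's location); Δt is measured at the sender's location. γ = Δt/τ = 132.9/22.52 = 5.901.
β = √(1 − 1/γ²) = √(1 − 0.02871) = √0.9713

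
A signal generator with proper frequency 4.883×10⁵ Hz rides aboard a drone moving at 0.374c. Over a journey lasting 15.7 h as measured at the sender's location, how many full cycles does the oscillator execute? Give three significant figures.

γ = 1/√(1 − 0.374²) = 1/√0.8601 = 1.078
The oscillator's own cycle count is N = f × τ where τ is the proper time aboard the drone. τ = Δt/γ = 15.7/1.078 = 14.56 h = 5.242×10⁴ s.
N = 4.883×10⁵ × 5.242×10⁴ = 2.560×10¹⁰.

N = 2.56×10¹⁰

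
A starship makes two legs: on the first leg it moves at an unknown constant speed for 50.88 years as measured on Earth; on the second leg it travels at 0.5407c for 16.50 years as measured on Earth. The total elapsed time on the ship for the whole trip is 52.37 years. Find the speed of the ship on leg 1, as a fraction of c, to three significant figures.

β = 0.654

Leg 1: speed unknown; τ_1 = 50.88/γ_1.
Leg 2: γ = 1/√(1 − 0.5407²) = 1/√0.7076 = 1.189; τ_2 = 16.50/1.189 = 13.88 years.
Total proper time: τ_1 + 13.88 = 52.37, so τ_1 = 52.37 − 13.88 = 38.49 years.
γ_1 = 50.88/38.49 = 1.322; β = √(1 − 1/γ²) = √0.4277.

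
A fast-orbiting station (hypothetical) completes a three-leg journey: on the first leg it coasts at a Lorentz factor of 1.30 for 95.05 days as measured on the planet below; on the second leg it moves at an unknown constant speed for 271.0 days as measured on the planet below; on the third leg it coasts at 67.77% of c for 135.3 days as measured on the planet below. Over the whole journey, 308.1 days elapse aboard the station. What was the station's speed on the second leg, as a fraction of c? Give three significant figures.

Leg 1: γ = 1.30; τ_1 = 95.05/1.300 = 73.12 days.
Leg 2: speed unknown; τ_2 = 271.0/γ_2.
Leg 3: β = 0.6777; γ = 1/√(1 − 0.6777²) = 1/√0.5407 = 1.360; τ_3 = 135.3/1.360 = 99.49 days.
Total proper time: 73.12 + τ_2 + 99.49 = 308.1, so τ_2 = 308.1 − 172.6 = 135.5 days.
γ_2 = 271.0/135.5 = 2.000; β = √(1 − 1/γ²) = √0.7500.

β = 0.866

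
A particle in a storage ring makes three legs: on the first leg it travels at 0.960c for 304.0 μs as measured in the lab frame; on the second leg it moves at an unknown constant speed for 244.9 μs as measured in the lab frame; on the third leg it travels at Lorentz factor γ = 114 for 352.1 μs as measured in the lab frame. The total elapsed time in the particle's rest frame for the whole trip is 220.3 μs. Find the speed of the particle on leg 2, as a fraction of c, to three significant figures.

Leg 1: γ = 1/√(1 − 0.960²) = 25/7 ≈ 3.571; τ_1 = 304.0/3.571 = 85.12 μs.
Leg 2: speed unknown; τ_2 = 244.9/γ_2.
Leg 3: γ = 114; τ_3 = 352.1/114.0 = 3.089 μs.
Total proper time: 85.12 + τ_2 + 3.089 = 220.3, so τ_2 = 220.3 − 88.21 = 132.1 μs.
γ_2 = 244.9/132.1 = 1.854; β = √(1 − 1/γ²) = √0.7091.

β = 0.842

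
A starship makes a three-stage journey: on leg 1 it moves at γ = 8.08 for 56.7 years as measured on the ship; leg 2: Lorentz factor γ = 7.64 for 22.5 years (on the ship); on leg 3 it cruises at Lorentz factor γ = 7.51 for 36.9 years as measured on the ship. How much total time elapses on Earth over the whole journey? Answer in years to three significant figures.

Δt = 907 years

Leg 1: γ = 8.08; Δt_1 = 8.080 × 56.7 = 458.1 years.
Leg 2: γ = 7.64; Δt_2 = 7.640 × 22.5 = 171.9 years.
Leg 3: γ = 7.51; Δt_3 = 7.510 × 36.9 = 277.1 years.
Total: 458.1 + 171.9 + 277.1 years.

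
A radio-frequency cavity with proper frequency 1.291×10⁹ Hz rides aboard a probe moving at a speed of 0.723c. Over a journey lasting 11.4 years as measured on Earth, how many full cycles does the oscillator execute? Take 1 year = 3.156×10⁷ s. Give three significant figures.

N = 3.21×10¹⁷

γ = 1/√(1 − 0.723²) = 1/√0.4773 = 1.447
The oscillator's own cycle count is N = f × τ where τ is the proper time aboard the probe. τ = Δt/γ = 11.4/1.447 = 7.876 years = 2.486×10⁸ s.
N = 1.291×10⁹ × 2.486×10⁸ = 3.209×10¹⁷.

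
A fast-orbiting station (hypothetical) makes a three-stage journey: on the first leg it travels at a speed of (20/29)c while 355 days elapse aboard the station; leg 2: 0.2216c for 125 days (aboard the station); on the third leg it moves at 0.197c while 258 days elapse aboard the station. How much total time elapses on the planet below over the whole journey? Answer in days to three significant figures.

Leg 1: γ = 1/√(1 − (20/29)²) = 29/21 ≈ 1.381; Δt_1 = 1.381 × 355 = 490.2 days.
Leg 2: γ = 1/√(1 − 0.2216²) = 1/√0.9509 = 1.025; Δt_2 = 1.025 × 125 = 128.2 days.
Leg 3: γ = 1/√(1 − 0.197²) = 1/√0.9612 = 1.020; Δt_3 = 1.020 × 258 = 263.2 days.
Total: 490.2 + 128.2 + 263.2 days.

Δt = 882 days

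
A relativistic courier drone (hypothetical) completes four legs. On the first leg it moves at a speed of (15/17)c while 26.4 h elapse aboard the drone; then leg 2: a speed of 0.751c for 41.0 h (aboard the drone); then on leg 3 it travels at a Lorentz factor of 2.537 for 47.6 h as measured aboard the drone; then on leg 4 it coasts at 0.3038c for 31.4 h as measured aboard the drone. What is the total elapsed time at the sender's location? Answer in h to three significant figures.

Leg 1: γ = 1/√(1 − (15/17)²) = 17/8 = 2.125; Δt_1 = 2.125 × 26.4 = 56.10 h.
Leg 2: γ = 1/√(1 − 0.751²) = 1/√0.4360 = 1.514; Δt_2 = 1.514 × 41.0 = 62.09 h.
Leg 3: γ = 2.537; Δt_3 = 2.537 × 47.6 = 120.8 h.
Leg 4: γ = 1/√(1 − 0.3038²) = 1/√0.9077 = 1.050; Δt_4 = 1.050 × 31.4 = 32.96 h.
Total: 56.10 + 62.09 + 120.8 + 32.96 h.

Δt = 272 h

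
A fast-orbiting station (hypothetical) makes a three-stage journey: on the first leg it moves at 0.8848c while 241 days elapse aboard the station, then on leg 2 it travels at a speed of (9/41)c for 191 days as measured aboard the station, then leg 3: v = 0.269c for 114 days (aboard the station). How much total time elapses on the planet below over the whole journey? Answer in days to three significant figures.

Δt = 831 days

Leg 1: γ = 1/√(1 − 0.8848²) = 1/√0.2171 = 2.146; Δt_1 = 2.146 × 241 = 517.2 days.
Leg 2: γ = 1/√(1 − (9/41)²) = 41/40 = 1.025; Δt_2 = 1.025 × 191 = 195.8 days.
Leg 3: γ = 1/√(1 − 0.269²) = 1/√0.9276 = 1.038; Δt_3 = 1.038 × 114 = 118.4 days.
Total: 517.2 + 195.8 + 118.4 days.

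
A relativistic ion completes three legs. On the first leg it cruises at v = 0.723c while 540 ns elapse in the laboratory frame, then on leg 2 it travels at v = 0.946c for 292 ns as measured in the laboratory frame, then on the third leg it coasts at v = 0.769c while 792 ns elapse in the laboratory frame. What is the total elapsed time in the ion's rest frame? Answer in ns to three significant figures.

Leg 1: γ = 1/√(1 − 0.723²) = 1/√0.4773 = 1.447; τ_1 = 540/1.447 = 373.1 ns.
Leg 2: γ = 1/√(1 − 0.946²) = 1/√0.1051 = 3.085; τ_2 = 292/3.085 = 94.66 ns.
Leg 3: γ = 1/√(1 − 0.769²) = 1/√0.4086 = 1.564; τ_3 = 792/1.564 = 506.3 ns.
Total: 373.1 + 94.66 + 506.3 ns.

τ = 974 ns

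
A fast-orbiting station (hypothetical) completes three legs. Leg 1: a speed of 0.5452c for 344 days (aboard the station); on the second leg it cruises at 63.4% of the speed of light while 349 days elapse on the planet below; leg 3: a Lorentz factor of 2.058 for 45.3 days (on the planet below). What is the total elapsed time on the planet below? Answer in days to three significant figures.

Δt = 805 days

Leg 1: γ = 1/√(1 − 0.5452²) = 1/√0.7028 = 1.193; Δt_1 = 1.193 × 344 = 410.4 days.
Leg 2: 349 days is already measured on the planet below.
Leg 3: 45.3 days is already measured on the planet below.
Total: 410.4 + 349.0 + 45.30 days.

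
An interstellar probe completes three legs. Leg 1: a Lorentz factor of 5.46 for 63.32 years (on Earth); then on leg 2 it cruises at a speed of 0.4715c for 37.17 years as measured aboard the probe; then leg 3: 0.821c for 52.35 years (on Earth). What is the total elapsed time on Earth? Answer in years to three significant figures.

Δt = 158 years

Leg 1: 63.32 years is already measured on Earth.
Leg 2: γ = 1/√(1 − 0.4715²) = 1/√0.7777 = 1.134; Δt_2 = 1.134 × 37.17 = 42.15 years.
Leg 3: 52.35 years is already measured on Earth.
Total: 63.32 + 42.15 + 52.35 years.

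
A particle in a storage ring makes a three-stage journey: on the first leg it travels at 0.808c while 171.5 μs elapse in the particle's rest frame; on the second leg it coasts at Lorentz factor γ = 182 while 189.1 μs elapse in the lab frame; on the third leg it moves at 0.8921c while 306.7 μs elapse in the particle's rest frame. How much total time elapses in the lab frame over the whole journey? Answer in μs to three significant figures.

Leg 1: γ = 1/√(1 − 0.808²) = 1/√0.3471 = 1.697; Δt_1 = 1.697 × 171.5 = 291.1 μs.
Leg 2: 189.1 μs is already measured in the lab frame.
Leg 3: γ = 1/√(1 − 0.8921²) = 1/√0.2042 = 2.213; Δt_3 = 2.213 × 306.7 = 678.8 μs.
Total: 291.1 + 189.1 + 678.8 μs.

Δt = 1160 μs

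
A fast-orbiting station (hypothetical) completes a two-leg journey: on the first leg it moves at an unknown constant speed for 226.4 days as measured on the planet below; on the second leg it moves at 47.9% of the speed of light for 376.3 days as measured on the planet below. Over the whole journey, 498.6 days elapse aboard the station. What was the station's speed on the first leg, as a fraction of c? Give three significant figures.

Leg 1: speed unknown; τ_1 = 226.4/γ_1.
Leg 2: β = 0.479; γ = 1/√(1 − 0.479²) = 1/√0.7706 = 1.139; τ_2 = 376.3/1.139 = 330.3 days.
Total proper time: τ_1 + 330.3 = 498.6, so τ_1 = 498.6 − 330.3 = 168.3 days.
γ_1 = 226.4/168.3 = 1.345; β = √(1 − 1/γ²) = √0.4475.

β = 0.669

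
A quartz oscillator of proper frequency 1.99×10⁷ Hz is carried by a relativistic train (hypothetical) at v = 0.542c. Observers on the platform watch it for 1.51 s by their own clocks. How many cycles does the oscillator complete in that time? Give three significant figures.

N = 2.53×10⁷

γ = 1/√(1 − 0.542²) = 1/√0.7062 = 1.190
During 1.51 s of lab time, the oscillator's proper time advances by τ = Δt/γ = 1.51/1.190 = 1.269 s = 1.269×10⁰ s.
N = f × τ = 1.99×10⁷ × 1.269×10⁰ = 2.525×10⁷.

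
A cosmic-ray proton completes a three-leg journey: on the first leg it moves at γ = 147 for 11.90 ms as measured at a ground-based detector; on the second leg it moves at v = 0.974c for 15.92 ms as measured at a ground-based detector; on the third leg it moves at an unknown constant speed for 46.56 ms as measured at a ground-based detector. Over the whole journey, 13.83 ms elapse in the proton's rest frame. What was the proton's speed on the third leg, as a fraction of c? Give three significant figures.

β = 0.976

Leg 1: γ = 147; τ_1 = 11.90/147.0 = 0.08095 ms.
Leg 2: γ = 1/√(1 − 0.974²) = 1/√0.05132 = 4.414; τ_2 = 15.92/4.414 = 3.607 ms.
Leg 3: speed unknown; τ_3 = 46.56/γ_3.
Total proper time: 0.08095 + 3.607 + τ_3 = 13.83, so τ_3 = 13.83 − 3.688 = 10.14 ms.
γ_3 = 46.56/10.14 = 4.591; β = √(1 − 1/γ²) = √0.9525.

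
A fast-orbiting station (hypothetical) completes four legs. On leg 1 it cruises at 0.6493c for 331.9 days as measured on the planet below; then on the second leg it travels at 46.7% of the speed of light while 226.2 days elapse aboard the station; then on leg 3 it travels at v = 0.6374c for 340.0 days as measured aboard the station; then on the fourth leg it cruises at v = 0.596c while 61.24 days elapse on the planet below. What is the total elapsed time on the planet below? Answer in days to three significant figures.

Δt = 1090 days

Leg 1: 331.9 days is already measured on the planet below.
Leg 2: β = 0.467; γ = 1/√(1 − 0.467²) = 1/√0.7819 = 1.131; Δt_2 = 1.131 × 226.2 = 255.8 days.
Leg 3: γ = 1/√(1 − 0.6374²) = 1/√0.5937 = 1.298; Δt_3 = 1.298 × 340.0 = 441.3 days.
Leg 4: 61.24 days is already measured on the planet below.
Total: 331.9 + 255.8 + 441.3 + 61.24 days.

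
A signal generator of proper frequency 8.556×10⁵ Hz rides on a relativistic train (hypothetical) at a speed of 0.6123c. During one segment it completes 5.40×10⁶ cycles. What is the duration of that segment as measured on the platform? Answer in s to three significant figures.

Δt = 7.98 s

γ = 1/√(1 − 0.6123²) = 1/√0.6251 = 1.265
Proper time for N cycles: τ = N/f = 5.40×10⁶/(8.556×10⁵) = 6.311×10⁰ s = 6.311 s.
Lab-frame duration Δt = γτ = 1.265 × 6.311 = 7.983 s.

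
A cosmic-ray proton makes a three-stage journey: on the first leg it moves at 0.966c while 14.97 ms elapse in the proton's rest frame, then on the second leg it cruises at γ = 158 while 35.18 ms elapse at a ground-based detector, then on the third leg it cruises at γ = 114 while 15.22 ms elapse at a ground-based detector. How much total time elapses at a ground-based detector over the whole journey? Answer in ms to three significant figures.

Leg 1: γ = 1/√(1 − 0.966²) = 1/√0.06684 = 3.868; Δt_1 = 3.868 × 14.97 = 57.90 ms.
Leg 2: 35.18 ms is already measured at a ground-based detector.
Leg 3: 15.22 ms is already measured at a ground-based detector.
Total: 57.90 + 35.18 + 15.22 ms.

Δt = 108 ms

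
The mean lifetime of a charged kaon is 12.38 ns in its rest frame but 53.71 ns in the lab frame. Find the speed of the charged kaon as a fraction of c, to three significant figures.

γ = Δt/τ₀ = 53.71/12.38 = 4.338
β = √(1 − 1/γ²) = √(1 − 0.05313) = √0.9469

v = 0.973c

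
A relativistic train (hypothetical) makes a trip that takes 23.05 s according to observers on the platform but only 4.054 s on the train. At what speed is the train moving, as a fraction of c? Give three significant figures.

v = 0.984c

The proper time is measured on the train (both events occur at the train's location); Δt is measured on the platform. γ = Δt/τ = 23.05/4.054 = 5.686.
β = √(1 − 1/γ²) = √(1 − 0.03093) = √0.9691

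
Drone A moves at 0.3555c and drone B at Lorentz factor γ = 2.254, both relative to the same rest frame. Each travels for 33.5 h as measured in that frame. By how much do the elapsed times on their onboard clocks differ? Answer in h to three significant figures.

|τ_A − τ_B| = 16.4 h

A: γ = 1/√(1 − 0.3555²) = 1/√0.8736 = 1.070; τ_A = 33.5/1.070 = 31.31 h.
B: γ = 2.254; τ_B = 33.5/2.254 = 14.86 h.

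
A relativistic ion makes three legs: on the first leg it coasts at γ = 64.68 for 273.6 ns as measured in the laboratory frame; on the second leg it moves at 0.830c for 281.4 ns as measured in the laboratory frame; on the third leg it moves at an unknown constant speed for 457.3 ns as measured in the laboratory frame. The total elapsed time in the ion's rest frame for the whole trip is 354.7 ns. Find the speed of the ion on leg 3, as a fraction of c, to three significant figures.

Leg 1: γ = 64.68; τ_1 = 273.6/64.68 = 4.230 ns.
Leg 2: γ = 1/√(1 − 0.830²) = 1/√0.3111 = 1.793; τ_2 = 281.4/1.793 = 157.0 ns.
Leg 3: speed unknown; τ_3 = 457.3/γ_3.
Total proper time: 4.230 + 157.0 + τ_3 = 354.7, so τ_3 = 354.7 − 161.2 = 193.5 ns.
γ_3 = 457.3/193.5 = 2.363; β = √(1 − 1/γ²) = √0.8209.

β = 0.906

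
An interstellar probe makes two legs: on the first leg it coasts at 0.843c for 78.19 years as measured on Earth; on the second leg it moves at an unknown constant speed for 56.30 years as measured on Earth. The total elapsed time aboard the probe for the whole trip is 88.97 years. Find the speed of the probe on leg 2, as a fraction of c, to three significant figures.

β = 0.553

Leg 1: γ = 1/√(1 − 0.843²) = 1/√0.2894 = 1.859; τ_1 = 78.19/1.859 = 42.06 years.
Leg 2: speed unknown; τ_2 = 56.30/γ_2.
Total proper time: 42.06 + τ_2 = 88.97, so τ_2 = 88.97 − 42.06 = 46.91 years.
γ_2 = 56.30/46.91 = 1.200; β = √(1 − 1/γ²) = √0.3057.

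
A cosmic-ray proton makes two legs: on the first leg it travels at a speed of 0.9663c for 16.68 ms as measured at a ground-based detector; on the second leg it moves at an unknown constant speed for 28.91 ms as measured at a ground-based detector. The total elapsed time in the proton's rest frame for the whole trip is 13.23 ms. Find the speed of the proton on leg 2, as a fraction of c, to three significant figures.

Leg 1: γ = 1/√(1 − 0.9663²) = 1/√0.06626 = 3.885; τ_1 = 16.68/3.885 = 4.294 ms.
Leg 2: speed unknown; τ_2 = 28.91/γ_2.
Total proper time: 4.294 + τ_2 = 13.23, so τ_2 = 13.23 − 4.294 = 8.936 ms.
γ_2 = 28.91/8.936 = 3.235; β = √(1 − 1/γ²) = √0.9045.

β = 0.951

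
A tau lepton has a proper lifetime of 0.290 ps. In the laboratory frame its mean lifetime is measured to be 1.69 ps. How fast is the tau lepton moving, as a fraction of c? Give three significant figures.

β = 0.985

γ = Δt/τ₀ = 1.69/0.290 = 5.828
β = √(1 − 1/γ²) = √(1 − 0.02945) = √0.9706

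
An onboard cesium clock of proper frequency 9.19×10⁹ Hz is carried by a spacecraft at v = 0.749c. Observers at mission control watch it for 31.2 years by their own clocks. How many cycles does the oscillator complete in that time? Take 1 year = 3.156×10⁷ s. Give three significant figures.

N = 6.00×10¹⁸

γ = 1/√(1 − 0.749²) = 1/√0.4390 = 1.509
During 31.2 years of lab time, the oscillator's proper time advances by τ = Δt/γ = 31.2/1.509 = 20.67 years = 6.524×10⁸ s.
N = f × τ = 9.19×10⁹ × 6.524×10⁸ = 5.996×10¹⁸.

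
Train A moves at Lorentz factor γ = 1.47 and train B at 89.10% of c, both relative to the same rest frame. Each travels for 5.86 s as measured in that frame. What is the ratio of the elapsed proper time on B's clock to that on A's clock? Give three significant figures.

A: γ = 1.47. B: β = 0.8910; γ = 1/√(1 − 0.8910²) = 1/√0.2061 = 2.203.
τ_A/τ_B = γ_B/γ_A = 2.203/1.470 = 1.498, so τ_B/τ_A = 0.6674.

τ_B/τ_A = 0.667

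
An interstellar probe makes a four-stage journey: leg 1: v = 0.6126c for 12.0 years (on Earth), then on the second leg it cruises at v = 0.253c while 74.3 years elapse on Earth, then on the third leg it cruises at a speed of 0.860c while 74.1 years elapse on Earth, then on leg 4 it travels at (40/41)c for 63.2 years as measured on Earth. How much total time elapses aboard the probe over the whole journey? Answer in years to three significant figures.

Leg 1: γ = 1/√(1 − 0.6126²) = 1/√0.6247 = 1.265; τ_1 = 12.0/1.265 = 9.485 years.
Leg 2: γ = 1/√(1 − 0.253²) = 1/√0.9360 = 1.034; τ_2 = 74.3/1.034 = 71.88 years.
Leg 3: γ = 1/√(1 − 0.860²) = 1/√0.2604 = 1.960; τ_3 = 74.1/1.960 = 37.81 years.
Leg 4: γ = 1/√(1 − (40/41)²) = 41/9 ≈ 4.556; τ_4 = 63.2/4.556 = 13.87 years.
Total: 9.485 + 71.88 + 37.81 + 13.87 years.

τ = 133 years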